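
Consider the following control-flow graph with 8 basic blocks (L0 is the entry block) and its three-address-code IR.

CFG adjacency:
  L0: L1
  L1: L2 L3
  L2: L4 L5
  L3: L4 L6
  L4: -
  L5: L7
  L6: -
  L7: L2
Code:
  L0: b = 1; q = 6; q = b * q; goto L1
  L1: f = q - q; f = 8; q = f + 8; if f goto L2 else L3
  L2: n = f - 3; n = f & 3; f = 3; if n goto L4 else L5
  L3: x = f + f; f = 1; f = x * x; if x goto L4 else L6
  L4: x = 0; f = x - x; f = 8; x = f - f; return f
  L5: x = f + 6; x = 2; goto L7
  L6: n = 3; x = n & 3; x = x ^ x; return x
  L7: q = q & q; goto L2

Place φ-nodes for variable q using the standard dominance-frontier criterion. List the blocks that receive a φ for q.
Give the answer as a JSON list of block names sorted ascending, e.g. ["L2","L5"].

Answer: ["L2", "L4"]

Analysis:
idom tree: L1←L0 L2←L1 L3←L1 L4←L1 L5←L2 L6←L3 L7←L5
Join-block Dom:
  L2: preds {L1,L7}: {L0,L1} ∩ {L0,L1,L2,L5,L7} = {L0,L1}; idom=L1
  L4: preds {L2,L3}: {L0,L1,L2} ∩ {L0,L1,L3} = {L0,L1}; idom=L1

Frontier:
  join L2 pred L1: · stop@L1
  join L2 pred L7: L7→L5→L2 stop@L1
  join L4 pred L2: L2 stop@L1
  join L4 pred L3: L3 stop@L1
  L0: DF=∅
  L1: DF=∅
  L2: DF={L2,L4}
  L3: DF={L4}
  L4: DF=∅
  L5: DF={L2}
  L6: DF=∅
  L7: DF={L2}

φ for q: defs {L0,L1,L7}
  DF⁺ = {L2,L4}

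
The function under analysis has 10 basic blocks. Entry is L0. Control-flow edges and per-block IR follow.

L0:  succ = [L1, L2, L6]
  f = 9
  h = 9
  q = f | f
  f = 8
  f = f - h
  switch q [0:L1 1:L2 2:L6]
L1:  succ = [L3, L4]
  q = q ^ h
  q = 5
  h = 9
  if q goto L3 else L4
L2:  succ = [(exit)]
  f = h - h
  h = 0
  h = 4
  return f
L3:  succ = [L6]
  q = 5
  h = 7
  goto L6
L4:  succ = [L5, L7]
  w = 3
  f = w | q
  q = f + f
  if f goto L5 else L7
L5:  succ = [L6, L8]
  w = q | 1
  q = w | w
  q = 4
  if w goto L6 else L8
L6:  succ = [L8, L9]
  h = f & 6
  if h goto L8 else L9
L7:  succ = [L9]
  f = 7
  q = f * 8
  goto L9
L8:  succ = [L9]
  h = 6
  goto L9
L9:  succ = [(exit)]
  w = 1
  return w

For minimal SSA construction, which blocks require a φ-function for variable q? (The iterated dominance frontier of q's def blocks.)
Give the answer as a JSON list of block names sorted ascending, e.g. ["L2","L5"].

idom tree: L1←L0 L2←L0 L3←L1 L4←L1 L5←L4 L6←L0 L7←L4 L8←L0 L9←L0
Dom∩ at merges:
  L6: preds {L0,L3,L5}: {L0} ∩ {L0,L1,L3} ∩ {L0,L1,L4,L5} = {L0}; idom=L0
  L8: preds {L5,L6}: {L0,L1,L4,L5} ∩ {L0,L6} = {L0}; idom=L0
  L9: preds {L6,L7,L8}: {L0,L6} ∩ {L0,L1,L4,L7} ∩ {L0,L8} = {L0}; idom=L0

DF derivation:
  L6←L0: walk · to L0
  L6←L3: walk L3→L1 to L0
  L6←L5: walk L5→L4→L1 to L0
  L8←L5: walk L5→L4→L1 to L0
  L8←L6: walk L6 to L0
  L9←L6: walk L6 to L0
  L9←L7: walk L7→L4→L1 to L0
  L9←L8: walk L8 to L0
  L0 → ∅
  L1 → {L6,L8,L9}
  L2 → ∅
  L3 → {L6}
  L4 → {L6,L8,L9}
  L5 → {L6,L8}
  L6 → {L8,L9}
  L7 → {L9}
  L8 → {L9}
  L9 → ∅

φ for q: defs {L0,L1,L3,L4,L5,L7}
  DF⁺ = {L6,L8,L9}

Answer: ["L6", "L8", "L9"]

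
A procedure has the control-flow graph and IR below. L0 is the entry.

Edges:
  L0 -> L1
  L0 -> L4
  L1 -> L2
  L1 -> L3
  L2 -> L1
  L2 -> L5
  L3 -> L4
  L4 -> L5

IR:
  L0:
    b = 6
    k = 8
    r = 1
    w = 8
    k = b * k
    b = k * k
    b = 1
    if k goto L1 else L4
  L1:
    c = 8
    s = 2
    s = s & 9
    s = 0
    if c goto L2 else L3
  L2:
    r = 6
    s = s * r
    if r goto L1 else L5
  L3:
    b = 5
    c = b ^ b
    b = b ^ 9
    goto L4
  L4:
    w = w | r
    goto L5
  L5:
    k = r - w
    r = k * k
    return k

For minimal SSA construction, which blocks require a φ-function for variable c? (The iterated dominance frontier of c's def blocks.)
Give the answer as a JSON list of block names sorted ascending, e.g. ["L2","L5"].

Answer: ["L1", "L4", "L5"]

Analysis:
idom tree: L1←L0 L2←L1 L3←L1 L4←L0 L5←L0
Dom∩ at merges:
  L1: preds {L0,L2}: {L0} ∩ {L0,L1,L2} = {L0}; idom=L0
  L4: preds {L0,L3}: {L0} ∩ {L0,L1,L3} = {L0}; idom=L0
  L5: preds {L2,L4}: {L0,L1,L2} ∩ {L0,L4} = {L0}; idom=L0

Frontier:
  L1←L0: walk · to L0
  L1←L2: walk L2→L1 to L0
  L4←L0: walk · to L0
  L4←L3: walk L3→L1 to L0
  L5←L2: walk L2→L1 to L0
  L5←L4: walk L4 to L0
  L0 → ∅
  L1 → {L1,L4,L5}
  L2 → {L1,L5}
  L3 → {L4}
  L4 → {L5}
  L5 → ∅

φ for c: defs {L1,L3}
  DF⁺ = {L1,L4,L5}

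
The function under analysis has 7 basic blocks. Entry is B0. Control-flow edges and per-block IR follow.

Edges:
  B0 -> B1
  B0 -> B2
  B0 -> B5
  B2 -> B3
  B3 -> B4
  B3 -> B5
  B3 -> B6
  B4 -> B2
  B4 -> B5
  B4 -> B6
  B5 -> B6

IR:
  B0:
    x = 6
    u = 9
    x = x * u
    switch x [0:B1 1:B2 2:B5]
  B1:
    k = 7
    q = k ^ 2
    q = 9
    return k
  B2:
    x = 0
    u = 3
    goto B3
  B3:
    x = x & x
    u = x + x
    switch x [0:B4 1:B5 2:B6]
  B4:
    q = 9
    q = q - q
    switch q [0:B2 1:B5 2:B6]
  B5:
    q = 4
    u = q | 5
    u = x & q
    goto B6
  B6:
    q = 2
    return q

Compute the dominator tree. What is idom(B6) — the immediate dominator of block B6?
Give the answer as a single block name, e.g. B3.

Answer: B0

Working:
idom tree: B1←B0 B2←B0 B3←B2 B4←B3 B5←B0 B6←B0
Join-block Dom:
  B2: preds {B0,B4}: {B0} ∩ {B0,B2,B3,B4} = {B0}; idom=B0
  B5: preds {B0,B3,B4}: {B0} ∩ {B0,B2,B3} ∩ {B0,B2,B3,B4} = {B0}; idom=B0
  B6: preds {B3,B4,B5}: {B0,B2,B3} ∩ {B0,B2,B3,B4} ∩ {B0,B5} = {B0}; idom=B0

idom(B6) = B0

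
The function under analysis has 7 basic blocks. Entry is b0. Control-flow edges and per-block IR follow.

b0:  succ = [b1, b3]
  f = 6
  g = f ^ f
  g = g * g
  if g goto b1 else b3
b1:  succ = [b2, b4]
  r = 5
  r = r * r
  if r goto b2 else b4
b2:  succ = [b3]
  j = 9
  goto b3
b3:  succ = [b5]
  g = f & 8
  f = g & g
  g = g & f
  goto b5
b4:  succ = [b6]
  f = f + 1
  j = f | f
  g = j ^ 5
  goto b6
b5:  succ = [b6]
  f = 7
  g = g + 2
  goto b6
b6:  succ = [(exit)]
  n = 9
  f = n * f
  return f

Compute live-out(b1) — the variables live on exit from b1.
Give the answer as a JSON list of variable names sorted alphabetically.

Answer: ["f"]

Derivation:
Block summaries:
  b0: {f,g} / ∅
  b1: {r} / ∅
  b2: {j} / ∅
  b3: {f,g} / {f}
  b4: {f,g,j} / {f}
  b5: {f,g} / {g}
  b6: {f,n} / {f}

Backward fixpoint:
  b0: in=∅ out={f}
  b1: in={f} out={f}
  b2: in={f} out={f}
  b3: in={f} out={g}
  b4: in={f} out={f}
  b5: in={g} out={f}
  b6: in={f} out=∅

live-out(b1) = ["f"]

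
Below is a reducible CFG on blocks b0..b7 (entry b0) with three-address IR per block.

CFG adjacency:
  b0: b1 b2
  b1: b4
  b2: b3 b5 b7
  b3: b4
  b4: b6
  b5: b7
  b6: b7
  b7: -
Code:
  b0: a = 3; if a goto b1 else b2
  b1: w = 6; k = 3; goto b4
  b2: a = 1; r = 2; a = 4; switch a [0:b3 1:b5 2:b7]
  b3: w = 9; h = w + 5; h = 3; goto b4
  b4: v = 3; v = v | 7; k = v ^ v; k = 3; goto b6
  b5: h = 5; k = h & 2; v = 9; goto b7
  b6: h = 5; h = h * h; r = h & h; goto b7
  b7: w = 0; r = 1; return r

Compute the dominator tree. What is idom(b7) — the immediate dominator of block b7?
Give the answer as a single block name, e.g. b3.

Answer: b0

Analysis:
idom tree: b1←b0 b2←b0 b3←b2 b4←b0 b5←b2 b6←b4 b7←b0
Dom∩ at merges:
  b4: preds {b1,b3}: {b0,b1} ∩ {b0,b2,b3} = {b0}; idom=b0
  b7: preds {b2,b5,b6}: {b0,b2} ∩ {b0,b2,b5} ∩ {b0,b4,b6} = {b0}; idom=b0

idom(b7) = b0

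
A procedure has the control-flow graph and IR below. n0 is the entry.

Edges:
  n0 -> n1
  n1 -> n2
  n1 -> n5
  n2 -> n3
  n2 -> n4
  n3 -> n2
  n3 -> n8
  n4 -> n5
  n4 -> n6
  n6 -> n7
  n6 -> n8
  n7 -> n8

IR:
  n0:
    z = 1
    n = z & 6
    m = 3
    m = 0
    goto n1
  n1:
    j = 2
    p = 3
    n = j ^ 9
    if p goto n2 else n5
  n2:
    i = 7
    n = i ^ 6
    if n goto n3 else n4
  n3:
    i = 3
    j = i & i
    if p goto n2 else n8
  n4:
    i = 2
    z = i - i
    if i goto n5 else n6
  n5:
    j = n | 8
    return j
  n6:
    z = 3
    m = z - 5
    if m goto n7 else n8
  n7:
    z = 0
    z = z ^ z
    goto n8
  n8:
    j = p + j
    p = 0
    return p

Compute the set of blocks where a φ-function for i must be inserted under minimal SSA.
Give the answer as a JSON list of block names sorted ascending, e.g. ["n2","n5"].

Answer: ["n2", "n5", "n8"]

Working:
idom tree: n1←n0 n2←n1 n3←n2 n4←n2 n5←n1 n6←n4 n7←n6 n8←n2
Dom∩ at merges:
  n2: preds {n1,n3}: {n0,n1} ∩ {n0,n1,n2,n3} = {n0,n1}; idom=n1
  n5: preds {n1,n4}: {n0,n1} ∩ {n0,n1,n2,n4} = {n0,n1}; idom=n1
  n8: preds {n3,n6,n7}: {n0,n1,n2,n3} ∩ {n0,n1,n2,n4,n6} ∩ {n0,n1,n2,n4,n6,n7} = {n0,n1,n2}; idom=n2

DF derivation:
  n2←n1: walk · to n1
  n2←n3: walk n3→n2 to n1
  n5←n1: walk · to n1
  n5←n4: walk n4→n2 to n1
  n8←n3: walk n3 to n2
  n8←n6: walk n6→n4 to n2
  n8←n7: walk n7→n6→n4 to n2
  n0 → ∅
  n1 → ∅
  n2 → {n2,n5}
  n3 → {n2,n8}
  n4 → {n5,n8}
  n5 → ∅
  n6 → {n8}
  n7 → {n8}
  n8 → ∅

φ for i: defs {n2,n3,n4}
  DF⁺ = {n2,n5,n8}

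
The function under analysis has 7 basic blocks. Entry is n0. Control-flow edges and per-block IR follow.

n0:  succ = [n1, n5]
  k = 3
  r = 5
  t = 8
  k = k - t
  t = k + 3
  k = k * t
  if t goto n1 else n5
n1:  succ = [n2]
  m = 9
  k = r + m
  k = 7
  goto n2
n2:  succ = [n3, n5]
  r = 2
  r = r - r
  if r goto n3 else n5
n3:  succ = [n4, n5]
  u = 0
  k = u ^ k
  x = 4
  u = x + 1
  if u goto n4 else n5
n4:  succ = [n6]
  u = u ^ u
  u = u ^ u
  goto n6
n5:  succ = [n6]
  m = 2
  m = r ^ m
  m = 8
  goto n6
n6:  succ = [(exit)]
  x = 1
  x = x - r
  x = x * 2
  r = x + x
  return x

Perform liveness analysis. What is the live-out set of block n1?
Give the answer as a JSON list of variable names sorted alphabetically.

Answer: ["k"]

Working:
Block summaries:
  n0 def {k,r,t} use ∅
  n1 def {k,m} use {r}
  n2 def {r} use ∅
  n3 def {k,u,x} use {k}
  n4 def {u} use {u}
  n5 def {m} use {r}
  n6 def {r,x} use {r}

Live sets:
  live n0: ∅→{r}
  live n1: {r}→{k}
  live n2: {k}→{k,r}
  live n3: {k,r}→{r,u}
  live n4: {r,u}→{r}
  live n5: {r}→{r}
  live n6: {r}→∅

live-out(n1) = ["k"]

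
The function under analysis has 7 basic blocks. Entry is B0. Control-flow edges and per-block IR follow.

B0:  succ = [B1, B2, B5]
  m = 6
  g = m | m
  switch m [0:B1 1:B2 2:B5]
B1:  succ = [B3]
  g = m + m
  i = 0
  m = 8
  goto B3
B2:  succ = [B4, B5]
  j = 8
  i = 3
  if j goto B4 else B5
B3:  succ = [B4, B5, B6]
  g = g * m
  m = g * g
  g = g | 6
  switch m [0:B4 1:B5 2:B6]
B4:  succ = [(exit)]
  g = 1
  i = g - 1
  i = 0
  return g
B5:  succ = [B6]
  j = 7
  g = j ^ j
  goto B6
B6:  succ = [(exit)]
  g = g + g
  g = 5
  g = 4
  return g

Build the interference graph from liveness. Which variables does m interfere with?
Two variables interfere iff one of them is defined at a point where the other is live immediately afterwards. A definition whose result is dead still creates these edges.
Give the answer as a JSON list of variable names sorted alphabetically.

Block summaries:
  B0 def {g,m} use ∅
  B1 def {g,i,m} use {m}
  B2 def {i,j} use ∅
  B3 def {g,m} use {g,m}
  B4 def {g,i} use ∅
  B5 def {g,j} use ∅
  B6 def {g} use {g}

Backward fixpoint:
  B0: in=∅ out={m}
  B1: in={m} out={g,m}
  B2: in=∅ out=∅
  B3: in={g,m} out={g}
  B4: in=∅ out=∅
  B5: in=∅ out={g}
  B6: in={g} out=∅

Conflict graph:
  g — {i,m}
  i — {g,j}
  j — {i}
  m — {g}

N(m) = ["g"]

Answer: ["g"]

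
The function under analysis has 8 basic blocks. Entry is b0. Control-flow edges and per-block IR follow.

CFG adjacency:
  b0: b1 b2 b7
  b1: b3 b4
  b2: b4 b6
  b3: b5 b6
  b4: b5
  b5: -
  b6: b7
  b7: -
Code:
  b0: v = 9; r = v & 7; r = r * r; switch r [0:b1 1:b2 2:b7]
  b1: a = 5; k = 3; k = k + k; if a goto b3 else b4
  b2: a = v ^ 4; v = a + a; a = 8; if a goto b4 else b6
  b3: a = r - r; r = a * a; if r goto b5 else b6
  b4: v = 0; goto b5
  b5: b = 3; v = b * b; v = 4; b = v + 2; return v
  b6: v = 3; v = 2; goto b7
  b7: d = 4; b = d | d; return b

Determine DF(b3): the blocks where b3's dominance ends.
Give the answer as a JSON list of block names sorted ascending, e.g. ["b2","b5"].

idom tree: b1←b0 b2←b0 b3←b1 b4←b0 b5←b0 b6←b0 b7←b0
Join-block Dom:
  b4: preds {b1,b2}: {b0,b1} ∩ {b0,b2} = {b0}; idom=b0
  b5: preds {b3,b4}: {b0,b1,b3} ∩ {b0,b4} = {b0}; idom=b0
  b6: preds {b2,b3}: {b0,b2} ∩ {b0,b1,b3} = {b0}; idom=b0
  b7: preds {b0,b6}: {b0} ∩ {b0,b6} = {b0}; idom=b0

Frontier:
  b4←b1: walk b1 to b0
  b4←b2: walk b2 to b0
  b5←b3: walk b3→b1 to b0
  b5←b4: walk b4 to b0
  b6←b2: walk b2 to b0
  b6←b3: walk b3→b1 to b0
  b7←b0: walk · to b0
  b7←b6: walk b6 to b0
  b0 → ∅
  b1 → {b4,b5,b6}
  b2 → {b4,b6}
  b3 → {b5,b6}
  b4 → {b5}
  b5 → ∅
  b6 → {b7}
  b7 → ∅

DF(b3) = ["b5", "b6"]

Answer: ["b5", "b6"]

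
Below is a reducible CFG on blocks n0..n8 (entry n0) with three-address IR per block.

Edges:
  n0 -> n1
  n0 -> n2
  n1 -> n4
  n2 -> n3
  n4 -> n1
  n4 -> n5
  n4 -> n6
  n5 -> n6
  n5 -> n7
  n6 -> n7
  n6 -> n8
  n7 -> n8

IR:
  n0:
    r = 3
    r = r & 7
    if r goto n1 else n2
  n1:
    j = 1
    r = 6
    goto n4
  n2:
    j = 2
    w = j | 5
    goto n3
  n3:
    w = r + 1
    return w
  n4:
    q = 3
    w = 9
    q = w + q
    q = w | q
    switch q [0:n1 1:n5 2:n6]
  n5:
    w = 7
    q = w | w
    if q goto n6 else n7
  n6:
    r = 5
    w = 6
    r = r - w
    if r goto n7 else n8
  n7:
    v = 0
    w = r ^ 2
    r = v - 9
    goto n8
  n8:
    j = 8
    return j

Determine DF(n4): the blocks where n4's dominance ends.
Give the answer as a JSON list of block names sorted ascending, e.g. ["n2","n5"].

Answer: ["n1"]

Derivation:
idom tree: n1←n0 n2←n0 n3←n2 n4←n1 n5←n4 n6←n4 n7←n4 n8←n4
Join-block Dom:
  n1: preds {n0,n4}: {n0} ∩ {n0,n1,n4} = {n0}; idom=n0
  n6: preds {n4,n5}: {n0,n1,n4} ∩ {n0,n1,n4,n5} = {n0,n1,n4}; idom=n4
  n7: preds {n5,n6}: {n0,n1,n4,n5} ∩ {n0,n1,n4,n6} = {n0,n1,n4}; idom=n4
  n8: preds {n6,n7}: {n0,n1,n4,n6} ∩ {n0,n1,n4,n7} = {n0,n1,n4}; idom=n4

DF derivation:
  join n1 pred n0: · stop@n0
  join n1 pred n4: n4→n1 stop@n0
  join n6 pred n4: · stop@n4
  join n6 pred n5: n5 stop@n4
  join n7 pred n5: n5 stop@n4
  join n7 pred n6: n6 stop@n4
  join n8 pred n6: n6 stop@n4
  join n8 pred n7: n7 stop@n4
  DF(n0)=∅
  DF(n1)={n1}
  DF(n2)=∅
  DF(n3)=∅
  DF(n4)={n1}
  DF(n5)={n6,n7}
  DF(n6)={n7,n8}
  DF(n7)={n8}
  DF(n8)=∅

DF(n4) = ["n1"]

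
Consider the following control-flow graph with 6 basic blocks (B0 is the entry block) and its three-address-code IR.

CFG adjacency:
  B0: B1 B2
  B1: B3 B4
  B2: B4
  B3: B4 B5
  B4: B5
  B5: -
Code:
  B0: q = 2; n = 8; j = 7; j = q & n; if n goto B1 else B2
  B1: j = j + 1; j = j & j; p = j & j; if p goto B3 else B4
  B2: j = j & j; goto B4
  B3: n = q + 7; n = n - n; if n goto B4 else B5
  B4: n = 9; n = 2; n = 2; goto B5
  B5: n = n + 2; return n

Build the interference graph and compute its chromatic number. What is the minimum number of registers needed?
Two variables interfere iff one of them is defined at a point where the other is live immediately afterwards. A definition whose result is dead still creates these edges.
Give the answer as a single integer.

Block summaries:
  B0 def {j,n,q} use ∅
  B1 def {j,p} use {j}
  B2 def {j} use {j}
  B3 def {n} use {q}
  B4 def {n} use ∅
  B5 def {n} use {n}

Liveness:
  B0: in=∅ out={j,q}
  B1: in={j,q} out={q}
  B2: in={j} out=∅
  B3: in={q} out={n}
  B4: in=∅ out={n}
  B5: in={n} out=∅

Interference:
  j: {n,q}
  n: {j,q}
  p: {q}
  q: {j,n,p}

Registers:
  lower bound: {j,n,q} mutually conflict ⇒ χ ≥ 3
  assign j→c1 n→c2 p→c1 q→c0 — no edge inside a register ⇒ χ ≤ 3
  χ = 3

Answer: 3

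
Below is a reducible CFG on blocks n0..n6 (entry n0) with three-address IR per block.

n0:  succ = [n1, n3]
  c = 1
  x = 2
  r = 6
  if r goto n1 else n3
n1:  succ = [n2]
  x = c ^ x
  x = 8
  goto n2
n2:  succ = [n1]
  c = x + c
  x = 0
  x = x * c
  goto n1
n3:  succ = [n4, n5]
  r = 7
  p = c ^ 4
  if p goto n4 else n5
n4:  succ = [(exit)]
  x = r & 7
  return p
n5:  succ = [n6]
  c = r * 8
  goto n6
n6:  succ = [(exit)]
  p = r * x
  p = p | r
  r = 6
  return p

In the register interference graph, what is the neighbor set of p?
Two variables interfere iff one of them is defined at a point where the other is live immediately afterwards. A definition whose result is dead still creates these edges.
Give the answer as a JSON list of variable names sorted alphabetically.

Block summaries:
  n0: {c,r,x} / ∅
  n1: {x} / {c,x}
  n2: {c,x} / {c,x}
  n3: {p,r} / {c}
  n4: {x} / {p,r}
  n5: {c} / {r}
  n6: {p,r} / {r,x}

Live sets:
  n0: in=∅ out={c,x}
  n1: in={c,x} out={c,x}
  n2: in={c,x} out={c,x}
  n3: in={c,x} out={p,r,x}
  n4: in={p,r} out=∅
  n5: in={r,x} out={r,x}
  n6: in={r,x} out=∅

Interfere edges:
  c↔{r,x}
  p↔{r,x}
  r↔{c,p,x}
  x↔{c,p,r}

N(p) = ["r", "x"]

Answer: ["r", "x"]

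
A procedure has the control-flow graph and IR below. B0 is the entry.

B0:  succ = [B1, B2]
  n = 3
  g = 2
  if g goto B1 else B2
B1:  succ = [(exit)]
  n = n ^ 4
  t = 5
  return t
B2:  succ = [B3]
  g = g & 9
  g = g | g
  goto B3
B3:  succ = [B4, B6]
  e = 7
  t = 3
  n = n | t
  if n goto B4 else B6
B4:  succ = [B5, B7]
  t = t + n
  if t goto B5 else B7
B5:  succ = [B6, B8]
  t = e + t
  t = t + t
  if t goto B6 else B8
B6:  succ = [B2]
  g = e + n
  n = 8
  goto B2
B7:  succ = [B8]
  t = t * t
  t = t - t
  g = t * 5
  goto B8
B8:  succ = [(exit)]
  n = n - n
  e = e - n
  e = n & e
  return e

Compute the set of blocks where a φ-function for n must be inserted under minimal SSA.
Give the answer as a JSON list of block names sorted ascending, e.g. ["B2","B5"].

idom tree: B1←B0 B2←B0 B3←B2 B4←B3 B5←B4 B6←B3 B7←B4 B8←B4
Join-block Dom:
  B2: preds {B0,B6}: {B0} ∩ {B0,B2,B3,B6} = {B0}; idom=B0
  B6: preds {B3,B5}: {B0,B2,B3} ∩ {B0,B2,B3,B4,B5} = {B0,B2,B3}; idom=B3
  B8: preds {B5,B7}: {B0,B2,B3,B4,B5} ∩ {B0,B2,B3,B4,B7} = {B0,B2,B3,B4}; idom=B4

DF derivation:
  B2←B0: walk · to B0
  B2←B6: walk B6→B3→B2 to B0
  B6←B3: walk · to B3
  B6←B5: walk B5→B4 to B3
  B8←B5: walk B5 to B4
  B8←B7: walk B7 to B4
  B0: DF=∅
  B1: DF=∅
  B2: DF={B2}
  B3: DF={B2}
  B4: DF={B6}
  B5: DF={B6,B8}
  B6: DF={B2}
  B7: DF={B8}
  B8: DF=∅

φ for n: defs {B0,B1,B3,B6,B8}
  DF⁺ = {B2}

Answer: ["B2"]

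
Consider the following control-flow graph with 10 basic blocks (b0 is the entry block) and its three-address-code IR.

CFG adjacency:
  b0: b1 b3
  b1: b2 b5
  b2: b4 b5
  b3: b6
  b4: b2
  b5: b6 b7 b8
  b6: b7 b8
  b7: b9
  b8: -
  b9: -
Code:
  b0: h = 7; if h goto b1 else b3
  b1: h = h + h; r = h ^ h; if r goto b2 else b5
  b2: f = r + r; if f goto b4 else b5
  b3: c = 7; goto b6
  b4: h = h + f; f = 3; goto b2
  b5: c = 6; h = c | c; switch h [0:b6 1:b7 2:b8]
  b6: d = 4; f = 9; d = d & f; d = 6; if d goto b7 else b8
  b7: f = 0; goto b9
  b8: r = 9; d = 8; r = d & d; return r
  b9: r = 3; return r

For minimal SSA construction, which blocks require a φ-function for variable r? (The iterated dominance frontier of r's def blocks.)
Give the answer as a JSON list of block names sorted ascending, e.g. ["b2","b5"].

Answer: ["b6", "b7", "b8"]

Working:
idom tree: b1←b0 b2←b1 b3←b0 b4←b2 b5←b1 b6←b0 b7←b0 b8←b0 b9←b7
Join-block Dom:
  b2: preds {b1,b4}: {b0,b1} ∩ {b0,b1,b2,b4} = {b0,b1}; idom=b1
  b5: preds {b1,b2}: {b0,b1} ∩ {b0,b1,b2} = {b0,b1}; idom=b1
  b6: preds {b3,b5}: {b0,b3} ∩ {b0,b1,b5} = {b0}; idom=b0
  b7: preds {b5,b6}: {b0,b1,b5} ∩ {b0,b6} = {b0}; idom=b0
  b8: preds {b5,b6}: {b0,b1,b5} ∩ {b0,b6} = {b0}; idom=b0

DF walk-up:
  b2←b1: walk · to b1
  b2←b4: walk b4→b2 to b1
  b5←b1: walk · to b1
  b5←b2: walk b2 to b1
  b6←b3: walk b3 to b0
  b6←b5: walk b5→b1 to b0
  b7←b5: walk b5→b1 to b0
  b7←b6: walk b6 to b0
  b8←b5: walk b5→b1 to b0
  b8←b6: walk b6 to b0
  b0 → ∅
  b1 → {b6,b7,b8}
  b2 → {b2,b5}
  b3 → {b6}
  b4 → {b2}
  b5 → {b6,b7,b8}
  b6 → {b7,b8}
  b7 → ∅
  b8 → ∅
  b9 → ∅

φ for r: defs {b1,b8,b9}
  DF⁺ = {b6,b7,b8}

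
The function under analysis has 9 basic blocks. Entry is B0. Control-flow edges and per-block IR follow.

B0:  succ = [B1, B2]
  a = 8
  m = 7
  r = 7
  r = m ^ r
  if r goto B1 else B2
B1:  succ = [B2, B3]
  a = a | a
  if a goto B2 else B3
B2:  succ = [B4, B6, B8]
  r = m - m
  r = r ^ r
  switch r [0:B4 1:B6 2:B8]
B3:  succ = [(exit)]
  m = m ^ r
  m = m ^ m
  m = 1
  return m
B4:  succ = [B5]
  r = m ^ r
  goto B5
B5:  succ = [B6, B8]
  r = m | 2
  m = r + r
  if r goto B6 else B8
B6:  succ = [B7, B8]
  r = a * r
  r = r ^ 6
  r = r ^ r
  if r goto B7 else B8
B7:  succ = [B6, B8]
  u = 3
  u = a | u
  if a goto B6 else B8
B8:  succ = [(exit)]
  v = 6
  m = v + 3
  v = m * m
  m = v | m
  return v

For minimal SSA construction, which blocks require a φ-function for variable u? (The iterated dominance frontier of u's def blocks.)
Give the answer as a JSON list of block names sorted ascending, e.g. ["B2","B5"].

Answer: ["B6", "B8"]

Analysis:
idom tree: B1←B0 B2←B0 B3←B1 B4←B2 B5←B4 B6←B2 B7←B6 B8←B2
Join-block Dom:
  B2: preds {B0,B1}: {B0} ∩ {B0,B1} = {B0}; idom=B0
  B6: preds {B2,B5,B7}: {B0,B2} ∩ {B0,B2,B4,B5} ∩ {B0,B2,B6,B7} = {B0,B2}; idom=B2
  B8: preds {B2,B5,B6,B7}: {B0,B2} ∩ {B0,B2,B4,B5} ∩ {B0,B2,B6} ∩ {B0,B2,B6,B7} = {B0,B2}; idom=B2

DF derivation:
  join B2 pred B0: · stop@B0
  join B2 pred B1: B1 stop@B0
  join B6 pred B2: · stop@B2
  join B6 pred B5: B5→B4 stop@B2
  join B6 pred B7: B7→B6 stop@B2
  join B8 pred B2: · stop@B2
  join B8 pred B5: B5→B4 stop@B2
  join B8 pred B6: B6 stop@B2
  join B8 pred B7: B7→B6 stop@B2
  DF(B0)=∅
  DF(B1)={B2}
  DF(B2)=∅
  DF(B3)=∅
  DF(B4)={B6,B8}
  DF(B5)={B6,B8}
  DF(B6)={B6,B8}
  DF(B7)={B6,B8}
  DF(B8)=∅

φ for u: defs {B7}
  DF⁺ = {B6,B8}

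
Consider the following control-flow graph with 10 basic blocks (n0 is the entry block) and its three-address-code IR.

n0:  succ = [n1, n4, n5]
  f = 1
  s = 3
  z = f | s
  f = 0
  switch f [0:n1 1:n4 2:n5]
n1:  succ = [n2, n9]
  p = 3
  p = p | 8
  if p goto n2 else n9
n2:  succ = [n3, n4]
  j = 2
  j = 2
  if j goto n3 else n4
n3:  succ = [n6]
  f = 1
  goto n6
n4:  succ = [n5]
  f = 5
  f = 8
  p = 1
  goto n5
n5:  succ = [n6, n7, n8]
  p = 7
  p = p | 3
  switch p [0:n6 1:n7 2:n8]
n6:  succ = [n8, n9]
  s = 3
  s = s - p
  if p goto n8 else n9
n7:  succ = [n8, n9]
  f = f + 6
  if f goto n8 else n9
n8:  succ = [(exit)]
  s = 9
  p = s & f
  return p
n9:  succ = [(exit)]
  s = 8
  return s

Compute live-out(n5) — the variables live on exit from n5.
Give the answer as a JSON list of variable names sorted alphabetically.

Answer: ["f", "p"]

Analysis:
Block summaries:
  n0: def={f,s,z} ue=∅
  n1: def={p} ue=∅
  n2: def={j} ue=∅
  n3: def={f} ue=∅
  n4: def={f,p} ue=∅
  n5: def={p} ue=∅
  n6: def={s} ue={p}
  n7: def={f} ue={f}
  n8: def={p,s} ue={f}
  n9: def={s} ue=∅

Live sets:
  live n0: ∅→{f}
  live n1: ∅→{p}
  live n2: {p}→{p}
  live n3: {p}→{f,p}
  live n4: ∅→{f}
  live n5: {f}→{f,p}
  live n6: {f,p}→{f}
  live n7: {f}→{f}
  live n8: {f}→∅
  live n9: ∅→∅

live-out(n5) = ["f", "p"]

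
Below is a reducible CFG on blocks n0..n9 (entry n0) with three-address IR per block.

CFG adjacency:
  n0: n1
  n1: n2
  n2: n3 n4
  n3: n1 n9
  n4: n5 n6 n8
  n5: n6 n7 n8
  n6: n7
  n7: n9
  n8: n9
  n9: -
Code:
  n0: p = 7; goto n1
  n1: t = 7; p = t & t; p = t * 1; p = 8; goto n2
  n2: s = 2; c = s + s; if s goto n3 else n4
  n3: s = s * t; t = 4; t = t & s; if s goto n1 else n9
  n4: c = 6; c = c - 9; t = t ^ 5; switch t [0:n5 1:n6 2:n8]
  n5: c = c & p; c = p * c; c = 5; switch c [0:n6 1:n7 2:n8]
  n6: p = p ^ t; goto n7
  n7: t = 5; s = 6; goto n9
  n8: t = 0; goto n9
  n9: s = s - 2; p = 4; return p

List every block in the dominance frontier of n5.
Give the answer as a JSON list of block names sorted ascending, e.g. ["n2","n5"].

idom tree: n1←n0 n2←n1 n3←n2 n4←n2 n5←n4 n6←n4 n7←n4 n8←n4 n9←n2
Join-block Dom:
  n1: preds {n0,n3}: {n0} ∩ {n0,n1,n2,n3} = {n0}; idom=n0
  n6: preds {n4,n5}: {n0,n1,n2,n4} ∩ {n0,n1,n2,n4,n5} = {n0,n1,n2,n4}; idom=n4
  n7: preds {n5,n6}: {n0,n1,n2,n4,n5} ∩ {n0,n1,n2,n4,n6} = {n0,n1,n2,n4}; idom=n4
  n8: preds {n4,n5}: {n0,n1,n2,n4} ∩ {n0,n1,n2,n4,n5} = {n0,n1,n2,n4}; idom=n4
  n9: preds {n3,n7,n8}: {n0,n1,n2,n3} ∩ {n0,n1,n2,n4,n7} ∩ {n0,n1,n2,n4,n8} = {n0,n1,n2}; idom=n2

DF derivation:
  join n1 pred n0: · stop@n0
  join n1 pred n3: n3→n2→n1 stop@n0
  join n6 pred n4: · stop@n4
  join n6 pred n5: n5 stop@n4
  join n7 pred n5: n5 stop@n4
  join n7 pred n6: n6 stop@n4
  join n8 pred n4: · stop@n4
  join n8 pred n5: n5 stop@n4
  join n9 pred n3: n3 stop@n2
  join n9 pred n7: n7→n4 stop@n2
  join n9 pred n8: n8→n4 stop@n2
  DF(n0)=∅
  DF(n1)={n1}
  DF(n2)={n1}
  DF(n3)={n1,n9}
  DF(n4)={n9}
  DF(n5)={n6,n7,n8}
  DF(n6)={n7}
  DF(n7)={n9}
  DF(n8)={n9}
  DF(n9)=∅

DF(n5) = ["n6", "n7", "n8"]

Answer: ["n6", "n7", "n8"]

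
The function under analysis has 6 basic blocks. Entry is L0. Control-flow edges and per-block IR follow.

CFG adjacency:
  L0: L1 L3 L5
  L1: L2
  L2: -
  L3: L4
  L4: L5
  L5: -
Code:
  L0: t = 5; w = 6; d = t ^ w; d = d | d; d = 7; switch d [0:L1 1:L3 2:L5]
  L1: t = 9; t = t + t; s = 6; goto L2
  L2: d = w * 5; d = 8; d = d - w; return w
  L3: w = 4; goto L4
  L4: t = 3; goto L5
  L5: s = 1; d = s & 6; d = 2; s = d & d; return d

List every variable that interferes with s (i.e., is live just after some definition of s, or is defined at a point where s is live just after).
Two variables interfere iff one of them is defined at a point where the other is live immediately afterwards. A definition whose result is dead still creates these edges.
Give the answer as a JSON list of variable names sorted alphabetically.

Block summaries:
  L0: {d,t,w} / ∅
  L1: {s,t} / ∅
  L2: {d} / {w}
  L3: {w} / ∅
  L4: {t} / ∅
  L5: {d,s} / ∅

Liveness:
  L0: in=∅ out={w}
  L1: in={w} out={w}
  L2: in={w} out=∅
  L3: in=∅ out=∅
  L4: in=∅ out=∅
  L5: in=∅ out=∅

Conflict graph:
  d: {s,w}
  s: {d,w}
  t: {w}
  w: {d,s,t}

N(s) = ["d", "w"]

Answer: ["d", "w"]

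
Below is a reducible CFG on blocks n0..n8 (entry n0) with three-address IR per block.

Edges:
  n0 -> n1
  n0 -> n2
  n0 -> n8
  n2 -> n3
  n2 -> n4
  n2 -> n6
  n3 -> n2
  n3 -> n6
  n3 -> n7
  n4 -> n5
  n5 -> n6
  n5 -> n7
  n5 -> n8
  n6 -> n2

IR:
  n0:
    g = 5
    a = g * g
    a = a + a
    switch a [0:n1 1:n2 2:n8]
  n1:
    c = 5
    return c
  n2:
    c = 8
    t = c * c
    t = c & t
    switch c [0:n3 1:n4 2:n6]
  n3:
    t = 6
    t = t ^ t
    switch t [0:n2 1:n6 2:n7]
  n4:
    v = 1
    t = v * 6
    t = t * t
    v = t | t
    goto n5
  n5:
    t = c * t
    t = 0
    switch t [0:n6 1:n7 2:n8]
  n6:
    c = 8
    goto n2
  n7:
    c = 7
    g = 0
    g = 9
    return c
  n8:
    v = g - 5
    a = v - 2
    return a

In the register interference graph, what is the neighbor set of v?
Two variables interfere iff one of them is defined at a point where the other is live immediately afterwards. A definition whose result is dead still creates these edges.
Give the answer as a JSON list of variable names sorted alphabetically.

Answer: ["c", "g", "t"]

Derivation:
Block summaries:
  n0: {a,g} / ∅
  n1: {c} / ∅
  n2: {c,t} / ∅
  n3: {t} / ∅
  n4: {t,v} / ∅
  n5: {t} / {c,t}
  n6: {c} / ∅
  n7: {c,g} / ∅
  n8: {a,v} / {g}

Backward fixpoint:
  n0 li=∅ lo={g}
  n1 li=∅ lo=∅
  n2 li={g} lo={c,g}
  n3 li={g} lo={g}
  n4 li={c,g} lo={c,g,t}
  n5 li={c,g,t} lo={g}
  n6 li={g} lo={g}
  n7 li=∅ lo=∅
  n8 li={g} lo=∅

Interfere edges:
  a: {g}
  c: {g,t,v}
  g: {a,c,t,v}
  t: {c,g,v}
  v: {c,g,t}

N(v) = ["c", "g", "t"]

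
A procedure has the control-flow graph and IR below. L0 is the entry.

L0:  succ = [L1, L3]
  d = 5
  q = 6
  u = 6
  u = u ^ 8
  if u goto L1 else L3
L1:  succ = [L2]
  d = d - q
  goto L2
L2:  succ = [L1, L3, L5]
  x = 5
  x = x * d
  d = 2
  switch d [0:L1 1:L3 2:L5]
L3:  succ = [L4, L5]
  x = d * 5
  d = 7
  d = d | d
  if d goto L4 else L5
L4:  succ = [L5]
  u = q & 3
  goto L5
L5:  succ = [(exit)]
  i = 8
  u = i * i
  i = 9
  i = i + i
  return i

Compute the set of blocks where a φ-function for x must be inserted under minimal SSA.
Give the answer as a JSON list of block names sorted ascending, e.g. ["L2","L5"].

idom tree: L1←L0 L2←L1 L3←L0 L4←L3 L5←L0
Join-block Dom:
  L1: preds {L0,L2}: {L0} ∩ {L0,L1,L2} = {L0}; idom=L0
  L3: preds {L0,L2}: {L0} ∩ {L0,L1,L2} = {L0}; idom=L0
  L5: preds {L2,L3,L4}: {L0,L1,L2} ∩ {L0,L3} ∩ {L0,L3,L4} = {L0}; idom=L0

DF derivation:
  join L1 pred L0: · stop@L0
  join L1 pred L2: L2→L1 stop@L0
  join L3 pred L0: · stop@L0
  join L3 pred L2: L2→L1 stop@L0
  join L5 pred L2: L2→L1 stop@L0
  join L5 pred L3: L3 stop@L0
  join L5 pred L4: L4→L3 stop@L0
  L0: DF=∅
  L1: DF={L1,L3,L5}
  L2: DF={L1,L3,L5}
  L3: DF={L5}
  L4: DF={L5}
  L5: DF=∅

φ for x: defs {L2,L3}
  DF⁺ = {L1,L3,L5}

Answer: ["L1", "L3", "L5"]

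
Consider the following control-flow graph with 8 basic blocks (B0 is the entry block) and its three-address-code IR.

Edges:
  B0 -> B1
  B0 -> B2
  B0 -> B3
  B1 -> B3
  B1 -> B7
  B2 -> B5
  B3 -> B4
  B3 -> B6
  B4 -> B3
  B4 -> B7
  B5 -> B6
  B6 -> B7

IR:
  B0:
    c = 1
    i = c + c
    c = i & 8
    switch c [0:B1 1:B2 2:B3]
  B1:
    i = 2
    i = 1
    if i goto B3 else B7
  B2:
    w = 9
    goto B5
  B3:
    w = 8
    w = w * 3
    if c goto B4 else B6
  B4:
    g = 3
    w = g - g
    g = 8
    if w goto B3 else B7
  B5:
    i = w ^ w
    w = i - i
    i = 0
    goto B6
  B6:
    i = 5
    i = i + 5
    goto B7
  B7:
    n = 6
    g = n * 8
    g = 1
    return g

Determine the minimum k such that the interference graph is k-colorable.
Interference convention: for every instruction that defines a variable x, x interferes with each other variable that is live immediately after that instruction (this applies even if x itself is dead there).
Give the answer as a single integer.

Answer: 3

Analysis:
Per-block:
  B0: def={c,i} ue=∅
  B1: def={i} ue=∅
  B2: def={w} ue=∅
  B3: def={w} ue={c}
  B4: def={g,w} ue=∅
  B5: def={i,w} ue={w}
  B6: def={i} ue=∅
  B7: def={g,n} ue=∅

Liveness:
  live B0: ∅→{c}
  live B1: {c}→{c}
  live B2: ∅→{w}
  live B3: {c}→{c}
  live B4: {c}→{c}
  live B5: {w}→∅
  live B6: ∅→∅
  live B7: ∅→∅

Interfere edges:
  c: {g,i,w}
  g: {c,w}
  i: {c}
  n: ∅
  w: {c,g}

Colouring:
  lower bound: {c,g,w} mutually conflict ⇒ χ ≥ 3
  3-colouring: r0={c,n}  r1={g,i}  r2={w}
  χ = 3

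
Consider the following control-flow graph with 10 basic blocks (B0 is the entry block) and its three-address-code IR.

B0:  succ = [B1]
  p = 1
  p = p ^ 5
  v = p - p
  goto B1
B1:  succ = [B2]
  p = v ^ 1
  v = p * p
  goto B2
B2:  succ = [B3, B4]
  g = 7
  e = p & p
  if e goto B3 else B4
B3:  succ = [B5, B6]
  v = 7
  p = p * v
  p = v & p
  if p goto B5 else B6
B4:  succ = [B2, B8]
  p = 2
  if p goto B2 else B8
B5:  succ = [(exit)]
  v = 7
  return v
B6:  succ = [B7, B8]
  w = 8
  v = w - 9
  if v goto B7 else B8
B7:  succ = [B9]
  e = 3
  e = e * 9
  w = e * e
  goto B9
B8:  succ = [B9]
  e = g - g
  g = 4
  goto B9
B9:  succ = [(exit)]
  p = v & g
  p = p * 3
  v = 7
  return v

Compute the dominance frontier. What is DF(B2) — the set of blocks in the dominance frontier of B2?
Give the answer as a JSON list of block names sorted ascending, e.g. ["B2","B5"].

idom tree: B1←B0 B2←B1 B3←B2 B4←B2 B5←B3 B6←B3 B7←B6 B8←B2 B9←B2
Dom at joins:
  B2: preds {B1,B4}: {B0,B1} ∩ {B0,B1,B2,B4} = {B0,B1}; idom=B1
  B8: preds {B4,B6}: {B0,B1,B2,B4} ∩ {B0,B1,B2,B3,B6} = {B0,B1,B2}; idom=B2
  B9: preds {B7,B8}: {B0,B1,B2,B3,B6,B7} ∩ {B0,B1,B2,B8} = {B0,B1,B2}; idom=B2

DF walk-up:
  B2←B1: walk · to B1
  B2←B4: walk B4→B2 to B1
  B8←B4: walk B4 to B2
  B8←B6: walk B6→B3 to B2
  B9←B7: walk B7→B6→B3 to B2
  B9←B8: walk B8 to B2
  B0: DF=∅
  B1: DF=∅
  B2: DF={B2}
  B3: DF={B8,B9}
  B4: DF={B2,B8}
  B5: DF=∅
  B6: DF={B8,B9}
  B7: DF={B9}
  B8: DF={B9}
  B9: DF=∅

DF(B2) = ["B2"]

Answer: ["B2"]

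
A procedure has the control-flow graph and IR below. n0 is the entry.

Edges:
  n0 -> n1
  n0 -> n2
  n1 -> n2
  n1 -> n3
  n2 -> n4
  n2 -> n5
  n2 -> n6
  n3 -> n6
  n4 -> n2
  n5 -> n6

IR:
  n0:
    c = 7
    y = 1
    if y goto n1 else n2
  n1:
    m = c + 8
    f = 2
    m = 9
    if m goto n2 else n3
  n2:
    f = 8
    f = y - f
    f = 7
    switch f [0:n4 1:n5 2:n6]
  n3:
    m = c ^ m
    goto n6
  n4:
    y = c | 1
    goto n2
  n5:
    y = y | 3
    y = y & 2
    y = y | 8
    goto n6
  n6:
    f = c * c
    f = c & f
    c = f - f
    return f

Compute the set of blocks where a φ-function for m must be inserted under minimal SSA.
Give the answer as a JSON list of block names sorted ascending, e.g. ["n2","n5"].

Answer: ["n2", "n6"]

Derivation:
idom tree: n1←n0 n2←n0 n3←n1 n4←n2 n5←n2 n6←n0
Join-block Dom:
  n2: preds {n0,n1,n4}: {n0} ∩ {n0,n1} ∩ {n0,n2,n4} = {n0}; idom=n0
  n6: preds {n2,n3,n5}: {n0,n2} ∩ {n0,n1,n3} ∩ {n0,n2,n5} = {n0}; idom=n0

DF derivation:
  n2←n0: walk · to n0
  n2←n1: walk n1 to n0
  n2←n4: walk n4→n2 to n0
  n6←n2: walk n2 to n0
  n6←n3: walk n3→n1 to n0
  n6←n5: walk n5→n2 to n0
  DF(n0)=∅
  DF(n1)={n2,n6}
  DF(n2)={n2,n6}
  DF(n3)={n6}
  DF(n4)={n2}
  DF(n5)={n6}
  DF(n6)=∅

φ for m: defs {n1,n3}
  DF⁺ = {n2,n6}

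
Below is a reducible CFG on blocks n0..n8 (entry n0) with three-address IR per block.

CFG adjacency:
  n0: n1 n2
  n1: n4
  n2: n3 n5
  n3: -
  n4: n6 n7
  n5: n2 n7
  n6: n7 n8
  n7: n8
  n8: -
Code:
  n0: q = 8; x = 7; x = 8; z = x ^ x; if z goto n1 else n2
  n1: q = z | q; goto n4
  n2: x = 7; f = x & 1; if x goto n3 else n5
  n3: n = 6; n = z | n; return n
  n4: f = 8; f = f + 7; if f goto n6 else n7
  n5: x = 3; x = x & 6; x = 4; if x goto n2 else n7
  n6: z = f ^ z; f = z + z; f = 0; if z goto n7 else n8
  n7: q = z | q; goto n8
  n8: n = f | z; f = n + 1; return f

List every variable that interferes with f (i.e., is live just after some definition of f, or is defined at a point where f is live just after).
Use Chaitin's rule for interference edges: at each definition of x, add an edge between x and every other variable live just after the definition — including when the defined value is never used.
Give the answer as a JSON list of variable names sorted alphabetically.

Block summaries:
  n0: def={q,x,z} ue=∅
  n1: def={q} ue={q,z}
  n2: def={f,x} ue=∅
  n3: def={n} ue={z}
  n4: def={f} ue=∅
  n5: def={x} ue=∅
  n6: def={f,z} ue={f,z}
  n7: def={q} ue={q,z}
  n8: def={f,n} ue={f,z}

Live sets:
  n0 li=∅ lo={q,z}
  n1 li={q,z} lo={q,z}
  n2 li={q,z} lo={f,q,z}
  n3 li={z} lo=∅
  n4 li={q,z} lo={f,q,z}
  n5 li={f,q,z} lo={f,q,z}
  n6 li={f,q,z} lo={f,q,z}
  n7 li={f,q,z} lo={f,z}
  n8 li={f,z} lo=∅

Interfere edges:
  f — {q,x,z}
  n — {z}
  q — {f,x,z}
  x — {f,q,z}
  z — {f,n,q,x}

N(f) = ["q", "x", "z"]

Answer: ["q", "x", "z"]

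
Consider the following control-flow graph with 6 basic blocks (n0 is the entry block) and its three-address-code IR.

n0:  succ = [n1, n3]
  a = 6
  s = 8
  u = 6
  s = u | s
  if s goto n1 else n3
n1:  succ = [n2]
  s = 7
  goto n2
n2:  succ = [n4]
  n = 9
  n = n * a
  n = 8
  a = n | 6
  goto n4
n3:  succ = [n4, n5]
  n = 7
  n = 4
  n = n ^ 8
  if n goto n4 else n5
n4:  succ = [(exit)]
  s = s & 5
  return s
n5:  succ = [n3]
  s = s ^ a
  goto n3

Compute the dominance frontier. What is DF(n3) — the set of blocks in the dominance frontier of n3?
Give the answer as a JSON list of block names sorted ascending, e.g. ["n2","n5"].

Answer: ["n3", "n4"]

Working:
idom tree: n1←n0 n2←n1 n3←n0 n4←n0 n5←n3
Join-block Dom:
  n3: preds {n0,n5}: {n0} ∩ {n0,n3,n5} = {n0}; idom=n0
  n4: preds {n2,n3}: {n0,n1,n2} ∩ {n0,n3} = {n0}; idom=n0

DF walk-up:
  join n3 pred n0: · stop@n0
  join n3 pred n5: n5→n3 stop@n0
  join n4 pred n2: n2→n1 stop@n0
  join n4 pred n3: n3 stop@n0
  n0: DF=∅
  n1: DF={n4}
  n2: DF={n4}
  n3: DF={n3,n4}
  n4: DF=∅
  n5: DF={n3}

DF(n3) = ["n3", "n4"]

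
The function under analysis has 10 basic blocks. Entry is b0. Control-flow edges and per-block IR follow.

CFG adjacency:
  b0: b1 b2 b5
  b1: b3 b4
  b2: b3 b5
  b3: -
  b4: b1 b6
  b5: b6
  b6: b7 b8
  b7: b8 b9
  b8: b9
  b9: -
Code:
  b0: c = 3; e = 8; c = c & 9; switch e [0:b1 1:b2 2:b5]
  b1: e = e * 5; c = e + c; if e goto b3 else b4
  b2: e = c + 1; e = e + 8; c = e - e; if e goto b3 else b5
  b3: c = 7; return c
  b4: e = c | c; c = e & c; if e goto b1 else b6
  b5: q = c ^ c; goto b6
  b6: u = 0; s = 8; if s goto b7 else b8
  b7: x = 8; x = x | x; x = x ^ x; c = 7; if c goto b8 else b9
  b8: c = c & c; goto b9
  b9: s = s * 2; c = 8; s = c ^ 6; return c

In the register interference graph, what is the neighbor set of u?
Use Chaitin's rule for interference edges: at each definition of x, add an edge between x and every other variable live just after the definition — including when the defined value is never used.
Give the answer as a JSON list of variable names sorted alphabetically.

def/use:
  b0: {c,e} / ∅
  b1: {c,e} / {c,e}
  b2: {c,e} / {c}
  b3: {c} / ∅
  b4: {c,e} / {c}
  b5: {q} / {c}
  b6: {s,u} / ∅
  b7: {c,x} / ∅
  b8: {c} / {c}
  b9: {c,s} / {s}

Live sets:
  b0 li=∅ lo={c,e}
  b1 li={c,e} lo={c}
  b2 li={c} lo={c}
  b3 li=∅ lo=∅
  b4 li={c} lo={c,e}
  b5 li={c} lo={c}
  b6 li={c} lo={c,s}
  b7 li={s} lo={c,s}
  b8 li={c,s} lo={s}
  b9 li={s} lo=∅

Interfere edges:
  c↔{e,q,s,u}
  e↔{c}
  q↔{c}
  s↔{c,x}
  u↔{c}
  x↔{s}

N(u) = ["c"]

Answer: ["c"]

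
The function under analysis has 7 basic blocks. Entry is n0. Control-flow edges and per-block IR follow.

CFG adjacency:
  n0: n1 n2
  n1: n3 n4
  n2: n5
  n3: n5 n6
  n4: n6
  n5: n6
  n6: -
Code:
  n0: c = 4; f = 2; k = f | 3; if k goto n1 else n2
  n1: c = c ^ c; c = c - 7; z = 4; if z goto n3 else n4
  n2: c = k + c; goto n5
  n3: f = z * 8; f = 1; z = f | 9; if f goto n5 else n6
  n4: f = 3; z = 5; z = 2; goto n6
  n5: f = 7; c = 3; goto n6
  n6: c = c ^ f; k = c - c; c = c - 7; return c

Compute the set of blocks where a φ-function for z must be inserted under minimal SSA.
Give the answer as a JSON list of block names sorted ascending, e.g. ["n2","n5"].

idom tree: n1←n0 n2←n0 n3←n1 n4←n1 n5←n0 n6←n0
Dom at joins:
  n5: preds {n2,n3}: {n0,n2} ∩ {n0,n1,n3} = {n0}; idom=n0
  n6: preds {n3,n4,n5}: {n0,n1,n3} ∩ {n0,n1,n4} ∩ {n0,n5} = {n0}; idom=n0

DF derivation:
  join n5 pred n2: n2 stop@n0
  join n5 pred n3: n3→n1 stop@n0
  join n6 pred n3: n3→n1 stop@n0
  join n6 pred n4: n4→n1 stop@n0
  join n6 pred n5: n5 stop@n0
  DF(n0)=∅
  DF(n1)={n5,n6}
  DF(n2)={n5}
  DF(n3)={n5,n6}
  DF(n4)={n6}
  DF(n5)={n6}
  DF(n6)=∅

φ for z: defs {n1,n3,n4}
  DF⁺ = {n5,n6}

Answer: ["n5", "n6"]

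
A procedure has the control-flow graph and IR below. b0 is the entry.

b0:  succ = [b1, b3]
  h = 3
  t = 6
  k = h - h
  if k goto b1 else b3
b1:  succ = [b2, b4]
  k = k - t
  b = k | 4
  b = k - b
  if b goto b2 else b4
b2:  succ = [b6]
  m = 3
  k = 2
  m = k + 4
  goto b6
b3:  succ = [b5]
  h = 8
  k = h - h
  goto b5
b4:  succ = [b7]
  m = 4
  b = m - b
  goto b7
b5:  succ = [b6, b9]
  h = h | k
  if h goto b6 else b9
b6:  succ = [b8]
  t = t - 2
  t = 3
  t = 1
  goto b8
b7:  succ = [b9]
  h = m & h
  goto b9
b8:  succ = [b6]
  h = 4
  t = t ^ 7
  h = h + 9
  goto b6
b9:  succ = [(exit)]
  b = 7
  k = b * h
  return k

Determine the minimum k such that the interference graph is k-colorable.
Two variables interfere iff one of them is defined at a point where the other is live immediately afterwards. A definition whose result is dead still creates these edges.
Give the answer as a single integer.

Answer: 4

Derivation:
Per-block:
  b0: {h,k,t} / ∅
  b1: {b,k} / {k,t}
  b2: {k,m} / ∅
  b3: {h,k} / ∅
  b4: {b,m} / {b}
  b5: {h} / {h,k}
  b6: {t} / {t}
  b7: {h} / {h,m}
  b8: {h,t} / {t}
  b9: {b,k} / {h}

Liveness:
  live b0: ∅→{h,k,t}
  live b1: {h,k,t}→{b,h,t}
  live b2: {t}→{t}
  live b3: {t}→{h,k,t}
  live b4: {b,h}→{h,m}
  live b5: {h,k,t}→{h,t}
  live b6: {t}→{t}
  live b7: {h,m}→{h}
  live b8: {t}→{t}
  live b9: {h}→∅

Conflict graph:
  b↔{h,k,m,t}
  h↔{b,k,m,t}
  k↔{b,h,t}
  m↔{b,h,t}
  t↔{b,h,k,m}

Chromatic number:
  clique {b,h,k,t} ⇒ need ≥ 4
  assign b→R0 h→R1 k→R3 m→R3 t→R2 — no edge inside a register ⇒ χ ≤ 4
  χ = 4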